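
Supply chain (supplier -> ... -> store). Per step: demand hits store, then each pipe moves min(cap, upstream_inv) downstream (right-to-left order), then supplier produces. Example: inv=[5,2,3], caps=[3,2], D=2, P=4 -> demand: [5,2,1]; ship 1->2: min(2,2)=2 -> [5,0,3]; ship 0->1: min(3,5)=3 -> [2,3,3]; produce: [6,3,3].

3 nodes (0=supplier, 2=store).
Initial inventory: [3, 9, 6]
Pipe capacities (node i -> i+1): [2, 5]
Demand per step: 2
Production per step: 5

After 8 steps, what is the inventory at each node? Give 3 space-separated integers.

Step 1: demand=2,sold=2 ship[1->2]=5 ship[0->1]=2 prod=5 -> inv=[6 6 9]
Step 2: demand=2,sold=2 ship[1->2]=5 ship[0->1]=2 prod=5 -> inv=[9 3 12]
Step 3: demand=2,sold=2 ship[1->2]=3 ship[0->1]=2 prod=5 -> inv=[12 2 13]
Step 4: demand=2,sold=2 ship[1->2]=2 ship[0->1]=2 prod=5 -> inv=[15 2 13]
Step 5: demand=2,sold=2 ship[1->2]=2 ship[0->1]=2 prod=5 -> inv=[18 2 13]
Step 6: demand=2,sold=2 ship[1->2]=2 ship[0->1]=2 prod=5 -> inv=[21 2 13]
Step 7: demand=2,sold=2 ship[1->2]=2 ship[0->1]=2 prod=5 -> inv=[24 2 13]
Step 8: demand=2,sold=2 ship[1->2]=2 ship[0->1]=2 prod=5 -> inv=[27 2 13]

27 2 13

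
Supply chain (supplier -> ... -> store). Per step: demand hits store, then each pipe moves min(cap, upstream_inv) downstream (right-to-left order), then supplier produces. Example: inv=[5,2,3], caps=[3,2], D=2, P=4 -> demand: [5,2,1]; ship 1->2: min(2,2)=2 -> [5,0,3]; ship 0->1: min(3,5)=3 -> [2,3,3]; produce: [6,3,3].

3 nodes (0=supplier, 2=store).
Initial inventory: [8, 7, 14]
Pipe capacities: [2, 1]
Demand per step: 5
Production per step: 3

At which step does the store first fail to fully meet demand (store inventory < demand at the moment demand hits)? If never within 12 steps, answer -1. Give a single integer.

Step 1: demand=5,sold=5 ship[1->2]=1 ship[0->1]=2 prod=3 -> [9 8 10]
Step 2: demand=5,sold=5 ship[1->2]=1 ship[0->1]=2 prod=3 -> [10 9 6]
Step 3: demand=5,sold=5 ship[1->2]=1 ship[0->1]=2 prod=3 -> [11 10 2]
Step 4: demand=5,sold=2 ship[1->2]=1 ship[0->1]=2 prod=3 -> [12 11 1]
Step 5: demand=5,sold=1 ship[1->2]=1 ship[0->1]=2 prod=3 -> [13 12 1]
Step 6: demand=5,sold=1 ship[1->2]=1 ship[0->1]=2 prod=3 -> [14 13 1]
Step 7: demand=5,sold=1 ship[1->2]=1 ship[0->1]=2 prod=3 -> [15 14 1]
Step 8: demand=5,sold=1 ship[1->2]=1 ship[0->1]=2 prod=3 -> [16 15 1]
Step 9: demand=5,sold=1 ship[1->2]=1 ship[0->1]=2 prod=3 -> [17 16 1]
Step 10: demand=5,sold=1 ship[1->2]=1 ship[0->1]=2 prod=3 -> [18 17 1]
Step 11: demand=5,sold=1 ship[1->2]=1 ship[0->1]=2 prod=3 -> [19 18 1]
Step 12: demand=5,sold=1 ship[1->2]=1 ship[0->1]=2 prod=3 -> [20 19 1]
First stockout at step 4

4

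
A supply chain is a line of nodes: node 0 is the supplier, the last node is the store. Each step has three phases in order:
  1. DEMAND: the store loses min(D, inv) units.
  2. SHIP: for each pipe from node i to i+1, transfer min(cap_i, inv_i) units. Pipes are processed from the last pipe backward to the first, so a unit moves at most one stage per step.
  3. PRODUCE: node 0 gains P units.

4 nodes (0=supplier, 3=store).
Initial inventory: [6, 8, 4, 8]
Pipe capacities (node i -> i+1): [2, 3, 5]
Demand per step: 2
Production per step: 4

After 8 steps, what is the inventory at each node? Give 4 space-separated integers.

Step 1: demand=2,sold=2 ship[2->3]=4 ship[1->2]=3 ship[0->1]=2 prod=4 -> inv=[8 7 3 10]
Step 2: demand=2,sold=2 ship[2->3]=3 ship[1->2]=3 ship[0->1]=2 prod=4 -> inv=[10 6 3 11]
Step 3: demand=2,sold=2 ship[2->3]=3 ship[1->2]=3 ship[0->1]=2 prod=4 -> inv=[12 5 3 12]
Step 4: demand=2,sold=2 ship[2->3]=3 ship[1->2]=3 ship[0->1]=2 prod=4 -> inv=[14 4 3 13]
Step 5: demand=2,sold=2 ship[2->3]=3 ship[1->2]=3 ship[0->1]=2 prod=4 -> inv=[16 3 3 14]
Step 6: demand=2,sold=2 ship[2->3]=3 ship[1->2]=3 ship[0->1]=2 prod=4 -> inv=[18 2 3 15]
Step 7: demand=2,sold=2 ship[2->3]=3 ship[1->2]=2 ship[0->1]=2 prod=4 -> inv=[20 2 2 16]
Step 8: demand=2,sold=2 ship[2->3]=2 ship[1->2]=2 ship[0->1]=2 prod=4 -> inv=[22 2 2 16]

22 2 2 16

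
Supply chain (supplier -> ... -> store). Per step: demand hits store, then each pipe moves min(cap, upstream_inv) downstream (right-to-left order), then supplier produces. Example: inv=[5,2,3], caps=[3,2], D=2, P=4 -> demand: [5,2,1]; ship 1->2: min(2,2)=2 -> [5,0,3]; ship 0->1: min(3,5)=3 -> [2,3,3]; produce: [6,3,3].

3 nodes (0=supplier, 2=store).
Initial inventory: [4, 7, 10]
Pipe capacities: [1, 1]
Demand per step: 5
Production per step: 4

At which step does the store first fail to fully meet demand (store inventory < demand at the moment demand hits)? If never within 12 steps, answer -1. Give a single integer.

Step 1: demand=5,sold=5 ship[1->2]=1 ship[0->1]=1 prod=4 -> [7 7 6]
Step 2: demand=5,sold=5 ship[1->2]=1 ship[0->1]=1 prod=4 -> [10 7 2]
Step 3: demand=5,sold=2 ship[1->2]=1 ship[0->1]=1 prod=4 -> [13 7 1]
Step 4: demand=5,sold=1 ship[1->2]=1 ship[0->1]=1 prod=4 -> [16 7 1]
Step 5: demand=5,sold=1 ship[1->2]=1 ship[0->1]=1 prod=4 -> [19 7 1]
Step 6: demand=5,sold=1 ship[1->2]=1 ship[0->1]=1 prod=4 -> [22 7 1]
Step 7: demand=5,sold=1 ship[1->2]=1 ship[0->1]=1 prod=4 -> [25 7 1]
Step 8: demand=5,sold=1 ship[1->2]=1 ship[0->1]=1 prod=4 -> [28 7 1]
Step 9: demand=5,sold=1 ship[1->2]=1 ship[0->1]=1 prod=4 -> [31 7 1]
Step 10: demand=5,sold=1 ship[1->2]=1 ship[0->1]=1 prod=4 -> [34 7 1]
Step 11: demand=5,sold=1 ship[1->2]=1 ship[0->1]=1 prod=4 -> [37 7 1]
Step 12: demand=5,sold=1 ship[1->2]=1 ship[0->1]=1 prod=4 -> [40 7 1]
First stockout at step 3

3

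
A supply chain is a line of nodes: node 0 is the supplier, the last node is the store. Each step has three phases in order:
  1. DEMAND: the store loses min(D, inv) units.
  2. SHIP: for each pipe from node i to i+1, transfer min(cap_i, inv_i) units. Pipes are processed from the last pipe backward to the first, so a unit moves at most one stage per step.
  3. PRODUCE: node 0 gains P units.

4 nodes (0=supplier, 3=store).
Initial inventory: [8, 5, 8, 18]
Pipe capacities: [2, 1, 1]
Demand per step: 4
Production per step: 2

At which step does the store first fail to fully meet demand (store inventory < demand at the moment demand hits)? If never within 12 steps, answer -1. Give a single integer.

Step 1: demand=4,sold=4 ship[2->3]=1 ship[1->2]=1 ship[0->1]=2 prod=2 -> [8 6 8 15]
Step 2: demand=4,sold=4 ship[2->3]=1 ship[1->2]=1 ship[0->1]=2 prod=2 -> [8 7 8 12]
Step 3: demand=4,sold=4 ship[2->3]=1 ship[1->2]=1 ship[0->1]=2 prod=2 -> [8 8 8 9]
Step 4: demand=4,sold=4 ship[2->3]=1 ship[1->2]=1 ship[0->1]=2 prod=2 -> [8 9 8 6]
Step 5: demand=4,sold=4 ship[2->3]=1 ship[1->2]=1 ship[0->1]=2 prod=2 -> [8 10 8 3]
Step 6: demand=4,sold=3 ship[2->3]=1 ship[1->2]=1 ship[0->1]=2 prod=2 -> [8 11 8 1]
Step 7: demand=4,sold=1 ship[2->3]=1 ship[1->2]=1 ship[0->1]=2 prod=2 -> [8 12 8 1]
Step 8: demand=4,sold=1 ship[2->3]=1 ship[1->2]=1 ship[0->1]=2 prod=2 -> [8 13 8 1]
Step 9: demand=4,sold=1 ship[2->3]=1 ship[1->2]=1 ship[0->1]=2 prod=2 -> [8 14 8 1]
Step 10: demand=4,sold=1 ship[2->3]=1 ship[1->2]=1 ship[0->1]=2 prod=2 -> [8 15 8 1]
Step 11: demand=4,sold=1 ship[2->3]=1 ship[1->2]=1 ship[0->1]=2 prod=2 -> [8 16 8 1]
Step 12: demand=4,sold=1 ship[2->3]=1 ship[1->2]=1 ship[0->1]=2 prod=2 -> [8 17 8 1]
First stockout at step 6

6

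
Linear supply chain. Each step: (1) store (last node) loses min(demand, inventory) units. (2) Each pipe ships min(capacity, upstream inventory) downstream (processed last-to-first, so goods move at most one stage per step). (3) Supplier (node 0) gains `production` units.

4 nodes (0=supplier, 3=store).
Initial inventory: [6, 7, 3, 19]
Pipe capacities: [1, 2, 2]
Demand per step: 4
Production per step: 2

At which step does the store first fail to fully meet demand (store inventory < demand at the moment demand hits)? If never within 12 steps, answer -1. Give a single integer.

Step 1: demand=4,sold=4 ship[2->3]=2 ship[1->2]=2 ship[0->1]=1 prod=2 -> [7 6 3 17]
Step 2: demand=4,sold=4 ship[2->3]=2 ship[1->2]=2 ship[0->1]=1 prod=2 -> [8 5 3 15]
Step 3: demand=4,sold=4 ship[2->3]=2 ship[1->2]=2 ship[0->1]=1 prod=2 -> [9 4 3 13]
Step 4: demand=4,sold=4 ship[2->3]=2 ship[1->2]=2 ship[0->1]=1 prod=2 -> [10 3 3 11]
Step 5: demand=4,sold=4 ship[2->3]=2 ship[1->2]=2 ship[0->1]=1 prod=2 -> [11 2 3 9]
Step 6: demand=4,sold=4 ship[2->3]=2 ship[1->2]=2 ship[0->1]=1 prod=2 -> [12 1 3 7]
Step 7: demand=4,sold=4 ship[2->3]=2 ship[1->2]=1 ship[0->1]=1 prod=2 -> [13 1 2 5]
Step 8: demand=4,sold=4 ship[2->3]=2 ship[1->2]=1 ship[0->1]=1 prod=2 -> [14 1 1 3]
Step 9: demand=4,sold=3 ship[2->3]=1 ship[1->2]=1 ship[0->1]=1 prod=2 -> [15 1 1 1]
Step 10: demand=4,sold=1 ship[2->3]=1 ship[1->2]=1 ship[0->1]=1 prod=2 -> [16 1 1 1]
Step 11: demand=4,sold=1 ship[2->3]=1 ship[1->2]=1 ship[0->1]=1 prod=2 -> [17 1 1 1]
Step 12: demand=4,sold=1 ship[2->3]=1 ship[1->2]=1 ship[0->1]=1 prod=2 -> [18 1 1 1]
First stockout at step 9

9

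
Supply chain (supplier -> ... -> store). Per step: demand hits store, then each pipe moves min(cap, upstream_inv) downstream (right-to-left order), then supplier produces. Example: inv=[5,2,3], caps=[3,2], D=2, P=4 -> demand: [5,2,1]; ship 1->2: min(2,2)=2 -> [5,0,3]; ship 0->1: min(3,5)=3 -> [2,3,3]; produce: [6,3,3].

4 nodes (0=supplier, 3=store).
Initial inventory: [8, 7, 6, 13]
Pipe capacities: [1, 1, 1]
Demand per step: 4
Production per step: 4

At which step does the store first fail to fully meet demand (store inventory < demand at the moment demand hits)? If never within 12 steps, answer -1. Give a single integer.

Step 1: demand=4,sold=4 ship[2->3]=1 ship[1->2]=1 ship[0->1]=1 prod=4 -> [11 7 6 10]
Step 2: demand=4,sold=4 ship[2->3]=1 ship[1->2]=1 ship[0->1]=1 prod=4 -> [14 7 6 7]
Step 3: demand=4,sold=4 ship[2->3]=1 ship[1->2]=1 ship[0->1]=1 prod=4 -> [17 7 6 4]
Step 4: demand=4,sold=4 ship[2->3]=1 ship[1->2]=1 ship[0->1]=1 prod=4 -> [20 7 6 1]
Step 5: demand=4,sold=1 ship[2->3]=1 ship[1->2]=1 ship[0->1]=1 prod=4 -> [23 7 6 1]
Step 6: demand=4,sold=1 ship[2->3]=1 ship[1->2]=1 ship[0->1]=1 prod=4 -> [26 7 6 1]
Step 7: demand=4,sold=1 ship[2->3]=1 ship[1->2]=1 ship[0->1]=1 prod=4 -> [29 7 6 1]
Step 8: demand=4,sold=1 ship[2->3]=1 ship[1->2]=1 ship[0->1]=1 prod=4 -> [32 7 6 1]
Step 9: demand=4,sold=1 ship[2->3]=1 ship[1->2]=1 ship[0->1]=1 prod=4 -> [35 7 6 1]
Step 10: demand=4,sold=1 ship[2->3]=1 ship[1->2]=1 ship[0->1]=1 prod=4 -> [38 7 6 1]
Step 11: demand=4,sold=1 ship[2->3]=1 ship[1->2]=1 ship[0->1]=1 prod=4 -> [41 7 6 1]
Step 12: demand=4,sold=1 ship[2->3]=1 ship[1->2]=1 ship[0->1]=1 prod=4 -> [44 7 6 1]
First stockout at step 5

5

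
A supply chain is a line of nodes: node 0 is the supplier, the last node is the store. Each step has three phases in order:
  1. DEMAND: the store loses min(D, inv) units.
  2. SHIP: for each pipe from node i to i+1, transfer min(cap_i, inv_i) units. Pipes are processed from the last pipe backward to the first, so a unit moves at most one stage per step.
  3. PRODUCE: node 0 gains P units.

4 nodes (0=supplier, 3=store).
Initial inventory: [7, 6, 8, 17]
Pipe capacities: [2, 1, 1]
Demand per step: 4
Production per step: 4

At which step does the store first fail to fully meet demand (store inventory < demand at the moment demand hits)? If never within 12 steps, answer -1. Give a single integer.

Step 1: demand=4,sold=4 ship[2->3]=1 ship[1->2]=1 ship[0->1]=2 prod=4 -> [9 7 8 14]
Step 2: demand=4,sold=4 ship[2->3]=1 ship[1->2]=1 ship[0->1]=2 prod=4 -> [11 8 8 11]
Step 3: demand=4,sold=4 ship[2->3]=1 ship[1->2]=1 ship[0->1]=2 prod=4 -> [13 9 8 8]
Step 4: demand=4,sold=4 ship[2->3]=1 ship[1->2]=1 ship[0->1]=2 prod=4 -> [15 10 8 5]
Step 5: demand=4,sold=4 ship[2->3]=1 ship[1->2]=1 ship[0->1]=2 prod=4 -> [17 11 8 2]
Step 6: demand=4,sold=2 ship[2->3]=1 ship[1->2]=1 ship[0->1]=2 prod=4 -> [19 12 8 1]
Step 7: demand=4,sold=1 ship[2->3]=1 ship[1->2]=1 ship[0->1]=2 prod=4 -> [21 13 8 1]
Step 8: demand=4,sold=1 ship[2->3]=1 ship[1->2]=1 ship[0->1]=2 prod=4 -> [23 14 8 1]
Step 9: demand=4,sold=1 ship[2->3]=1 ship[1->2]=1 ship[0->1]=2 prod=4 -> [25 15 8 1]
Step 10: demand=4,sold=1 ship[2->3]=1 ship[1->2]=1 ship[0->1]=2 prod=4 -> [27 16 8 1]
Step 11: demand=4,sold=1 ship[2->3]=1 ship[1->2]=1 ship[0->1]=2 prod=4 -> [29 17 8 1]
Step 12: demand=4,sold=1 ship[2->3]=1 ship[1->2]=1 ship[0->1]=2 prod=4 -> [31 18 8 1]
First stockout at step 6

6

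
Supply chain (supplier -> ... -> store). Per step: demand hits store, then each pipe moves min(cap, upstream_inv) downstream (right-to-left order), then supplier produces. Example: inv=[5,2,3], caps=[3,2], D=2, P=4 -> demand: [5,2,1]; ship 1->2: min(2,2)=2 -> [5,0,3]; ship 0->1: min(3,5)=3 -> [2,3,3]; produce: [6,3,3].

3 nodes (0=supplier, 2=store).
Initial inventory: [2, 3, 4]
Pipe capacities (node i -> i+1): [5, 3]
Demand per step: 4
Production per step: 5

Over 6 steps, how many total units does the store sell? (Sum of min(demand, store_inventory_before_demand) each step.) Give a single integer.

Answer: 18

Derivation:
Step 1: sold=4 (running total=4) -> [5 2 3]
Step 2: sold=3 (running total=7) -> [5 5 2]
Step 3: sold=2 (running total=9) -> [5 7 3]
Step 4: sold=3 (running total=12) -> [5 9 3]
Step 5: sold=3 (running total=15) -> [5 11 3]
Step 6: sold=3 (running total=18) -> [5 13 3]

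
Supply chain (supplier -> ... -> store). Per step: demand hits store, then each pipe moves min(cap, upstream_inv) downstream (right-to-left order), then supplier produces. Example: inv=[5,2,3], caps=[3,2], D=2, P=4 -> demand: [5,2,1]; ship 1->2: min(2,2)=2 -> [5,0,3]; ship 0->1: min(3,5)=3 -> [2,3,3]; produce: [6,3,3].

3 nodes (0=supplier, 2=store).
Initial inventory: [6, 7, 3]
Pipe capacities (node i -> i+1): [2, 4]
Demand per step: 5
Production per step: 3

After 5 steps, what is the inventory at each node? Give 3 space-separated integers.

Step 1: demand=5,sold=3 ship[1->2]=4 ship[0->1]=2 prod=3 -> inv=[7 5 4]
Step 2: demand=5,sold=4 ship[1->2]=4 ship[0->1]=2 prod=3 -> inv=[8 3 4]
Step 3: demand=5,sold=4 ship[1->2]=3 ship[0->1]=2 prod=3 -> inv=[9 2 3]
Step 4: demand=5,sold=3 ship[1->2]=2 ship[0->1]=2 prod=3 -> inv=[10 2 2]
Step 5: demand=5,sold=2 ship[1->2]=2 ship[0->1]=2 prod=3 -> inv=[11 2 2]

11 2 2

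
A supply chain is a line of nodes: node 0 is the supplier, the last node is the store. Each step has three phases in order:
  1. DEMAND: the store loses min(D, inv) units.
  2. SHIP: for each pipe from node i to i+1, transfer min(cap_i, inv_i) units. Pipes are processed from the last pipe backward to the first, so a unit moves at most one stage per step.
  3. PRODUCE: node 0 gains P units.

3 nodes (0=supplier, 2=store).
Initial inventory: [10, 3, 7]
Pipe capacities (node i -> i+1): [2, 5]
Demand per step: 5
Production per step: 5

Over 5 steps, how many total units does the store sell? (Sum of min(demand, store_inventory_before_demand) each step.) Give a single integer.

Step 1: sold=5 (running total=5) -> [13 2 5]
Step 2: sold=5 (running total=10) -> [16 2 2]
Step 3: sold=2 (running total=12) -> [19 2 2]
Step 4: sold=2 (running total=14) -> [22 2 2]
Step 5: sold=2 (running total=16) -> [25 2 2]

Answer: 16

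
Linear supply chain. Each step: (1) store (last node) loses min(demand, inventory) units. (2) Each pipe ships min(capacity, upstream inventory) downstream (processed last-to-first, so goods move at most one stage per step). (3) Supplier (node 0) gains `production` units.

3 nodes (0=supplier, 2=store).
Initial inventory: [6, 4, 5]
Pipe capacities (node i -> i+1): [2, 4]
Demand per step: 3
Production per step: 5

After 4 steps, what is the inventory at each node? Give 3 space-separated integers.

Step 1: demand=3,sold=3 ship[1->2]=4 ship[0->1]=2 prod=5 -> inv=[9 2 6]
Step 2: demand=3,sold=3 ship[1->2]=2 ship[0->1]=2 prod=5 -> inv=[12 2 5]
Step 3: demand=3,sold=3 ship[1->2]=2 ship[0->1]=2 prod=5 -> inv=[15 2 4]
Step 4: demand=3,sold=3 ship[1->2]=2 ship[0->1]=2 prod=5 -> inv=[18 2 3]

18 2 3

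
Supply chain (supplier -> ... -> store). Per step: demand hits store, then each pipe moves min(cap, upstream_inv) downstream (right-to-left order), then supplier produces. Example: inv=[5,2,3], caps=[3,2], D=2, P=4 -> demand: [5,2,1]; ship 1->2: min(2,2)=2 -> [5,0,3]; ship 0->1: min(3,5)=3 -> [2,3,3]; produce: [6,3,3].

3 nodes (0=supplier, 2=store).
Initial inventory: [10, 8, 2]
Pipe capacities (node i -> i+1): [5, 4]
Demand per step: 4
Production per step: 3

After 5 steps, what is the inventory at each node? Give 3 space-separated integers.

Step 1: demand=4,sold=2 ship[1->2]=4 ship[0->1]=5 prod=3 -> inv=[8 9 4]
Step 2: demand=4,sold=4 ship[1->2]=4 ship[0->1]=5 prod=3 -> inv=[6 10 4]
Step 3: demand=4,sold=4 ship[1->2]=4 ship[0->1]=5 prod=3 -> inv=[4 11 4]
Step 4: demand=4,sold=4 ship[1->2]=4 ship[0->1]=4 prod=3 -> inv=[3 11 4]
Step 5: demand=4,sold=4 ship[1->2]=4 ship[0->1]=3 prod=3 -> inv=[3 10 4]

3 10 4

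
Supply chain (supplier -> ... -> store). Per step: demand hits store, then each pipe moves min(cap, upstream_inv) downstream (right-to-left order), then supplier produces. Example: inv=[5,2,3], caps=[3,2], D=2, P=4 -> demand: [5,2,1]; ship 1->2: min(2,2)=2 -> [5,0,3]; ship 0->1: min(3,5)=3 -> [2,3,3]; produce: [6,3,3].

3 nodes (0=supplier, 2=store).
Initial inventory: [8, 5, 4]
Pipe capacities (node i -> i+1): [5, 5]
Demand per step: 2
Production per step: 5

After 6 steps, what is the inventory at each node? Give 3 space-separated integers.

Step 1: demand=2,sold=2 ship[1->2]=5 ship[0->1]=5 prod=5 -> inv=[8 5 7]
Step 2: demand=2,sold=2 ship[1->2]=5 ship[0->1]=5 prod=5 -> inv=[8 5 10]
Step 3: demand=2,sold=2 ship[1->2]=5 ship[0->1]=5 prod=5 -> inv=[8 5 13]
Step 4: demand=2,sold=2 ship[1->2]=5 ship[0->1]=5 prod=5 -> inv=[8 5 16]
Step 5: demand=2,sold=2 ship[1->2]=5 ship[0->1]=5 prod=5 -> inv=[8 5 19]
Step 6: demand=2,sold=2 ship[1->2]=5 ship[0->1]=5 prod=5 -> inv=[8 5 22]

8 5 22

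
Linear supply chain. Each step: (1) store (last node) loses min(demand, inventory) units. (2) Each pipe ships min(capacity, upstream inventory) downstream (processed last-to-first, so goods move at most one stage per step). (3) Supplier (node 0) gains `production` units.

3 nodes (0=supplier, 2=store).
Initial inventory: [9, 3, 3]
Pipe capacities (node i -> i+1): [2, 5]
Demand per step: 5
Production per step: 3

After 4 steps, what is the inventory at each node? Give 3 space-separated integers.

Step 1: demand=5,sold=3 ship[1->2]=3 ship[0->1]=2 prod=3 -> inv=[10 2 3]
Step 2: demand=5,sold=3 ship[1->2]=2 ship[0->1]=2 prod=3 -> inv=[11 2 2]
Step 3: demand=5,sold=2 ship[1->2]=2 ship[0->1]=2 prod=3 -> inv=[12 2 2]
Step 4: demand=5,sold=2 ship[1->2]=2 ship[0->1]=2 prod=3 -> inv=[13 2 2]

13 2 2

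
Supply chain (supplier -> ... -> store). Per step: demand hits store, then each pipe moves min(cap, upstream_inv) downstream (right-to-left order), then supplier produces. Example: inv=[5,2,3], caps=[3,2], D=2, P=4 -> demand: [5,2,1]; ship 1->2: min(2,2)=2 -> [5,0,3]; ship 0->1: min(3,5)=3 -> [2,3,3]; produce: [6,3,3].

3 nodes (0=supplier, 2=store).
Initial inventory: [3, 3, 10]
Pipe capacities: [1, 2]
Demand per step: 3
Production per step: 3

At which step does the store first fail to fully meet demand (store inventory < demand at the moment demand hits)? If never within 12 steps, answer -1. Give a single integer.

Step 1: demand=3,sold=3 ship[1->2]=2 ship[0->1]=1 prod=3 -> [5 2 9]
Step 2: demand=3,sold=3 ship[1->2]=2 ship[0->1]=1 prod=3 -> [7 1 8]
Step 3: demand=3,sold=3 ship[1->2]=1 ship[0->1]=1 prod=3 -> [9 1 6]
Step 4: demand=3,sold=3 ship[1->2]=1 ship[0->1]=1 prod=3 -> [11 1 4]
Step 5: demand=3,sold=3 ship[1->2]=1 ship[0->1]=1 prod=3 -> [13 1 2]
Step 6: demand=3,sold=2 ship[1->2]=1 ship[0->1]=1 prod=3 -> [15 1 1]
Step 7: demand=3,sold=1 ship[1->2]=1 ship[0->1]=1 prod=3 -> [17 1 1]
Step 8: demand=3,sold=1 ship[1->2]=1 ship[0->1]=1 prod=3 -> [19 1 1]
Step 9: demand=3,sold=1 ship[1->2]=1 ship[0->1]=1 prod=3 -> [21 1 1]
Step 10: demand=3,sold=1 ship[1->2]=1 ship[0->1]=1 prod=3 -> [23 1 1]
Step 11: demand=3,sold=1 ship[1->2]=1 ship[0->1]=1 prod=3 -> [25 1 1]
Step 12: demand=3,sold=1 ship[1->2]=1 ship[0->1]=1 prod=3 -> [27 1 1]
First stockout at step 6

6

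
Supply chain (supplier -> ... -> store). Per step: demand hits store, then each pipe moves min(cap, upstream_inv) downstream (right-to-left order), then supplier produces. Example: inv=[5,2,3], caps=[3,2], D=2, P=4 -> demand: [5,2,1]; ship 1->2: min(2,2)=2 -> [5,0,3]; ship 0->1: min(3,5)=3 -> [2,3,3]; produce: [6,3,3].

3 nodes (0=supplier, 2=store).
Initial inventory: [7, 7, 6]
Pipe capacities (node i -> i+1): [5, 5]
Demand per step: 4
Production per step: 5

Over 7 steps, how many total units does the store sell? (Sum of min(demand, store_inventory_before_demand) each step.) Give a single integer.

Step 1: sold=4 (running total=4) -> [7 7 7]
Step 2: sold=4 (running total=8) -> [7 7 8]
Step 3: sold=4 (running total=12) -> [7 7 9]
Step 4: sold=4 (running total=16) -> [7 7 10]
Step 5: sold=4 (running total=20) -> [7 7 11]
Step 6: sold=4 (running total=24) -> [7 7 12]
Step 7: sold=4 (running total=28) -> [7 7 13]

Answer: 28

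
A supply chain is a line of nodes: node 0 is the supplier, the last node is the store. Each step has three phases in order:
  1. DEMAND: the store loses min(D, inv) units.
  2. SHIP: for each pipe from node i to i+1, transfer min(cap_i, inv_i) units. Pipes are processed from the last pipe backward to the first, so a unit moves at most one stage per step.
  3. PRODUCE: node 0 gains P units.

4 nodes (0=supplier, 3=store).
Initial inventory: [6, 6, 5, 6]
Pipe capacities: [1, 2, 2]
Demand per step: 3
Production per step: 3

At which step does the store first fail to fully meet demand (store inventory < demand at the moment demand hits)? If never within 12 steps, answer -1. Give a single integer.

Step 1: demand=3,sold=3 ship[2->3]=2 ship[1->2]=2 ship[0->1]=1 prod=3 -> [8 5 5 5]
Step 2: demand=3,sold=3 ship[2->3]=2 ship[1->2]=2 ship[0->1]=1 prod=3 -> [10 4 5 4]
Step 3: demand=3,sold=3 ship[2->3]=2 ship[1->2]=2 ship[0->1]=1 prod=3 -> [12 3 5 3]
Step 4: demand=3,sold=3 ship[2->3]=2 ship[1->2]=2 ship[0->1]=1 prod=3 -> [14 2 5 2]
Step 5: demand=3,sold=2 ship[2->3]=2 ship[1->2]=2 ship[0->1]=1 prod=3 -> [16 1 5 2]
Step 6: demand=3,sold=2 ship[2->3]=2 ship[1->2]=1 ship[0->1]=1 prod=3 -> [18 1 4 2]
Step 7: demand=3,sold=2 ship[2->3]=2 ship[1->2]=1 ship[0->1]=1 prod=3 -> [20 1 3 2]
Step 8: demand=3,sold=2 ship[2->3]=2 ship[1->2]=1 ship[0->1]=1 prod=3 -> [22 1 2 2]
Step 9: demand=3,sold=2 ship[2->3]=2 ship[1->2]=1 ship[0->1]=1 prod=3 -> [24 1 1 2]
Step 10: demand=3,sold=2 ship[2->3]=1 ship[1->2]=1 ship[0->1]=1 prod=3 -> [26 1 1 1]
Step 11: demand=3,sold=1 ship[2->3]=1 ship[1->2]=1 ship[0->1]=1 prod=3 -> [28 1 1 1]
Step 12: demand=3,sold=1 ship[2->3]=1 ship[1->2]=1 ship[0->1]=1 prod=3 -> [30 1 1 1]
First stockout at step 5

5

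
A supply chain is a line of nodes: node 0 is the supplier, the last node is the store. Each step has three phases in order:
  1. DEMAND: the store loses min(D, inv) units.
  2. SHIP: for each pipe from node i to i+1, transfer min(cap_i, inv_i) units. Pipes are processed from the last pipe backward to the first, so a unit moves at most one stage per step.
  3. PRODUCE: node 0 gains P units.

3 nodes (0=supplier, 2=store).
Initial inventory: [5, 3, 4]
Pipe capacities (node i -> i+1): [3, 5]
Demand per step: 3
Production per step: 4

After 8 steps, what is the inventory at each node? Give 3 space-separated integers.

Step 1: demand=3,sold=3 ship[1->2]=3 ship[0->1]=3 prod=4 -> inv=[6 3 4]
Step 2: demand=3,sold=3 ship[1->2]=3 ship[0->1]=3 prod=4 -> inv=[7 3 4]
Step 3: demand=3,sold=3 ship[1->2]=3 ship[0->1]=3 prod=4 -> inv=[8 3 4]
Step 4: demand=3,sold=3 ship[1->2]=3 ship[0->1]=3 prod=4 -> inv=[9 3 4]
Step 5: demand=3,sold=3 ship[1->2]=3 ship[0->1]=3 prod=4 -> inv=[10 3 4]
Step 6: demand=3,sold=3 ship[1->2]=3 ship[0->1]=3 prod=4 -> inv=[11 3 4]
Step 7: demand=3,sold=3 ship[1->2]=3 ship[0->1]=3 prod=4 -> inv=[12 3 4]
Step 8: demand=3,sold=3 ship[1->2]=3 ship[0->1]=3 prod=4 -> inv=[13 3 4]

13 3 4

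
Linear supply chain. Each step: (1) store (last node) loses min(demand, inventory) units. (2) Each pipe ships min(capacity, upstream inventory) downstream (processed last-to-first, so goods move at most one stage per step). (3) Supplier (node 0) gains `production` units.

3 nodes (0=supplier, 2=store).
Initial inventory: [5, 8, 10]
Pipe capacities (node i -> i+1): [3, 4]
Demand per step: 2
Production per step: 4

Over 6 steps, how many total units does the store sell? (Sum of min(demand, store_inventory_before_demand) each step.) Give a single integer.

Answer: 12

Derivation:
Step 1: sold=2 (running total=2) -> [6 7 12]
Step 2: sold=2 (running total=4) -> [7 6 14]
Step 3: sold=2 (running total=6) -> [8 5 16]
Step 4: sold=2 (running total=8) -> [9 4 18]
Step 5: sold=2 (running total=10) -> [10 3 20]
Step 6: sold=2 (running total=12) -> [11 3 21]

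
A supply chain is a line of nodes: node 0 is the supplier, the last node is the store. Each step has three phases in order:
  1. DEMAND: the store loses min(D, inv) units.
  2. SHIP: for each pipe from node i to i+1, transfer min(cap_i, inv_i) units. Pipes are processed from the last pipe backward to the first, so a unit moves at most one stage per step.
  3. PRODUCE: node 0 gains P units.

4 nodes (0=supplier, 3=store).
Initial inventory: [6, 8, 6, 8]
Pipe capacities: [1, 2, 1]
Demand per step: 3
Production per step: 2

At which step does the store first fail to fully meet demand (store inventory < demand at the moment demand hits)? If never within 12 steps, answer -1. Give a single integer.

Step 1: demand=3,sold=3 ship[2->3]=1 ship[1->2]=2 ship[0->1]=1 prod=2 -> [7 7 7 6]
Step 2: demand=3,sold=3 ship[2->3]=1 ship[1->2]=2 ship[0->1]=1 prod=2 -> [8 6 8 4]
Step 3: demand=3,sold=3 ship[2->3]=1 ship[1->2]=2 ship[0->1]=1 prod=2 -> [9 5 9 2]
Step 4: demand=3,sold=2 ship[2->3]=1 ship[1->2]=2 ship[0->1]=1 prod=2 -> [10 4 10 1]
Step 5: demand=3,sold=1 ship[2->3]=1 ship[1->2]=2 ship[0->1]=1 prod=2 -> [11 3 11 1]
Step 6: demand=3,sold=1 ship[2->3]=1 ship[1->2]=2 ship[0->1]=1 prod=2 -> [12 2 12 1]
Step 7: demand=3,sold=1 ship[2->3]=1 ship[1->2]=2 ship[0->1]=1 prod=2 -> [13 1 13 1]
Step 8: demand=3,sold=1 ship[2->3]=1 ship[1->2]=1 ship[0->1]=1 prod=2 -> [14 1 13 1]
Step 9: demand=3,sold=1 ship[2->3]=1 ship[1->2]=1 ship[0->1]=1 prod=2 -> [15 1 13 1]
Step 10: demand=3,sold=1 ship[2->3]=1 ship[1->2]=1 ship[0->1]=1 prod=2 -> [16 1 13 1]
Step 11: demand=3,sold=1 ship[2->3]=1 ship[1->2]=1 ship[0->1]=1 prod=2 -> [17 1 13 1]
Step 12: demand=3,sold=1 ship[2->3]=1 ship[1->2]=1 ship[0->1]=1 prod=2 -> [18 1 13 1]
First stockout at step 4

4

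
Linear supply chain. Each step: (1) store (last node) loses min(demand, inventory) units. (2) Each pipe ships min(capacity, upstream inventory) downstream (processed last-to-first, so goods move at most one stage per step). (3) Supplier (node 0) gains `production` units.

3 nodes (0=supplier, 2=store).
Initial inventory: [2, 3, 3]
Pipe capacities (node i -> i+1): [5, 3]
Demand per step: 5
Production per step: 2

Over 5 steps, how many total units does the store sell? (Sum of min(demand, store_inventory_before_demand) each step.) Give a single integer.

Answer: 12

Derivation:
Step 1: sold=3 (running total=3) -> [2 2 3]
Step 2: sold=3 (running total=6) -> [2 2 2]
Step 3: sold=2 (running total=8) -> [2 2 2]
Step 4: sold=2 (running total=10) -> [2 2 2]
Step 5: sold=2 (running total=12) -> [2 2 2]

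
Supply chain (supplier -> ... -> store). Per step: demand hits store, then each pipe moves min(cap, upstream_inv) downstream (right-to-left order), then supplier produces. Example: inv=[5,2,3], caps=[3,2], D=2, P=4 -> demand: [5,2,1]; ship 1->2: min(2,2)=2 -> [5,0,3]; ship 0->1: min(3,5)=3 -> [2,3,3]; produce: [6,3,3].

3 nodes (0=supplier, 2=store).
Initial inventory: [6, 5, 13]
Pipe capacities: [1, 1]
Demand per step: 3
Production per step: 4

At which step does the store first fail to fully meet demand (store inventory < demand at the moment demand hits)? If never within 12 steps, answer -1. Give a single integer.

Step 1: demand=3,sold=3 ship[1->2]=1 ship[0->1]=1 prod=4 -> [9 5 11]
Step 2: demand=3,sold=3 ship[1->2]=1 ship[0->1]=1 prod=4 -> [12 5 9]
Step 3: demand=3,sold=3 ship[1->2]=1 ship[0->1]=1 prod=4 -> [15 5 7]
Step 4: demand=3,sold=3 ship[1->2]=1 ship[0->1]=1 prod=4 -> [18 5 5]
Step 5: demand=3,sold=3 ship[1->2]=1 ship[0->1]=1 prod=4 -> [21 5 3]
Step 6: demand=3,sold=3 ship[1->2]=1 ship[0->1]=1 prod=4 -> [24 5 1]
Step 7: demand=3,sold=1 ship[1->2]=1 ship[0->1]=1 prod=4 -> [27 5 1]
Step 8: demand=3,sold=1 ship[1->2]=1 ship[0->1]=1 prod=4 -> [30 5 1]
Step 9: demand=3,sold=1 ship[1->2]=1 ship[0->1]=1 prod=4 -> [33 5 1]
Step 10: demand=3,sold=1 ship[1->2]=1 ship[0->1]=1 prod=4 -> [36 5 1]
Step 11: demand=3,sold=1 ship[1->2]=1 ship[0->1]=1 prod=4 -> [39 5 1]
Step 12: demand=3,sold=1 ship[1->2]=1 ship[0->1]=1 prod=4 -> [42 5 1]
First stockout at step 7

7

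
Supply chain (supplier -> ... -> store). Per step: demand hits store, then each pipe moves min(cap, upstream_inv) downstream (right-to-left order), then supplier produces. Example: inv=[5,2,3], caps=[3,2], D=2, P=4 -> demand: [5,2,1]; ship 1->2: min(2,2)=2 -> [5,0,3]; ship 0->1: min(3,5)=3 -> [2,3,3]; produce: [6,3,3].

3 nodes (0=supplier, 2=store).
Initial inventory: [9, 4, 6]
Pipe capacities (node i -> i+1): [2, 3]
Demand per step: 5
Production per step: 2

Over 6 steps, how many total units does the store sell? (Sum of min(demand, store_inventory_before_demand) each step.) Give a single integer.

Answer: 18

Derivation:
Step 1: sold=5 (running total=5) -> [9 3 4]
Step 2: sold=4 (running total=9) -> [9 2 3]
Step 3: sold=3 (running total=12) -> [9 2 2]
Step 4: sold=2 (running total=14) -> [9 2 2]
Step 5: sold=2 (running total=16) -> [9 2 2]
Step 6: sold=2 (running total=18) -> [9 2 2]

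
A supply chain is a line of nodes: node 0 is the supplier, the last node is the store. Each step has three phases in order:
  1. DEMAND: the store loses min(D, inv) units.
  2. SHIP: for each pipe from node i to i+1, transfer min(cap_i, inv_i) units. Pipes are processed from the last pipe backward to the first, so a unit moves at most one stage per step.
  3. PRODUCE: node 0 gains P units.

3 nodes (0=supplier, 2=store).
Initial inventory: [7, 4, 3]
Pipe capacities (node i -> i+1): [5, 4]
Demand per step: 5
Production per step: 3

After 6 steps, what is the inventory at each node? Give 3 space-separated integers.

Step 1: demand=5,sold=3 ship[1->2]=4 ship[0->1]=5 prod=3 -> inv=[5 5 4]
Step 2: demand=5,sold=4 ship[1->2]=4 ship[0->1]=5 prod=3 -> inv=[3 6 4]
Step 3: demand=5,sold=4 ship[1->2]=4 ship[0->1]=3 prod=3 -> inv=[3 5 4]
Step 4: demand=5,sold=4 ship[1->2]=4 ship[0->1]=3 prod=3 -> inv=[3 4 4]
Step 5: demand=5,sold=4 ship[1->2]=4 ship[0->1]=3 prod=3 -> inv=[3 3 4]
Step 6: demand=5,sold=4 ship[1->2]=3 ship[0->1]=3 prod=3 -> inv=[3 3 3]

3 3 3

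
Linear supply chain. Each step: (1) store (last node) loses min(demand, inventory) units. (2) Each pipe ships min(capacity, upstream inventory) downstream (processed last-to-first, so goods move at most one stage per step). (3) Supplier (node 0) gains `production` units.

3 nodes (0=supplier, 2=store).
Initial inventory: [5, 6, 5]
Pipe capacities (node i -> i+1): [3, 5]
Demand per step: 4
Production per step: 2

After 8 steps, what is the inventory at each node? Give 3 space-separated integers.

Step 1: demand=4,sold=4 ship[1->2]=5 ship[0->1]=3 prod=2 -> inv=[4 4 6]
Step 2: demand=4,sold=4 ship[1->2]=4 ship[0->1]=3 prod=2 -> inv=[3 3 6]
Step 3: demand=4,sold=4 ship[1->2]=3 ship[0->1]=3 prod=2 -> inv=[2 3 5]
Step 4: demand=4,sold=4 ship[1->2]=3 ship[0->1]=2 prod=2 -> inv=[2 2 4]
Step 5: demand=4,sold=4 ship[1->2]=2 ship[0->1]=2 prod=2 -> inv=[2 2 2]
Step 6: demand=4,sold=2 ship[1->2]=2 ship[0->1]=2 prod=2 -> inv=[2 2 2]
Step 7: demand=4,sold=2 ship[1->2]=2 ship[0->1]=2 prod=2 -> inv=[2 2 2]
Step 8: demand=4,sold=2 ship[1->2]=2 ship[0->1]=2 prod=2 -> inv=[2 2 2]

2 2 2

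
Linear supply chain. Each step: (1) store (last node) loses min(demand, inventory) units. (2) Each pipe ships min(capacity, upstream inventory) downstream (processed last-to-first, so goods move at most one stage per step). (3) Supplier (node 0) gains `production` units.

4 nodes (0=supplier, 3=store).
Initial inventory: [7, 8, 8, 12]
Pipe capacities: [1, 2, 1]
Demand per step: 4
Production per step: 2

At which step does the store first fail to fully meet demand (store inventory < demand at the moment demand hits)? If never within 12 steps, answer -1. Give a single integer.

Step 1: demand=4,sold=4 ship[2->3]=1 ship[1->2]=2 ship[0->1]=1 prod=2 -> [8 7 9 9]
Step 2: demand=4,sold=4 ship[2->3]=1 ship[1->2]=2 ship[0->1]=1 prod=2 -> [9 6 10 6]
Step 3: demand=4,sold=4 ship[2->3]=1 ship[1->2]=2 ship[0->1]=1 prod=2 -> [10 5 11 3]
Step 4: demand=4,sold=3 ship[2->3]=1 ship[1->2]=2 ship[0->1]=1 prod=2 -> [11 4 12 1]
Step 5: demand=4,sold=1 ship[2->3]=1 ship[1->2]=2 ship[0->1]=1 prod=2 -> [12 3 13 1]
Step 6: demand=4,sold=1 ship[2->3]=1 ship[1->2]=2 ship[0->1]=1 prod=2 -> [13 2 14 1]
Step 7: demand=4,sold=1 ship[2->3]=1 ship[1->2]=2 ship[0->1]=1 prod=2 -> [14 1 15 1]
Step 8: demand=4,sold=1 ship[2->3]=1 ship[1->2]=1 ship[0->1]=1 prod=2 -> [15 1 15 1]
Step 9: demand=4,sold=1 ship[2->3]=1 ship[1->2]=1 ship[0->1]=1 prod=2 -> [16 1 15 1]
Step 10: demand=4,sold=1 ship[2->3]=1 ship[1->2]=1 ship[0->1]=1 prod=2 -> [17 1 15 1]
Step 11: demand=4,sold=1 ship[2->3]=1 ship[1->2]=1 ship[0->1]=1 prod=2 -> [18 1 15 1]
Step 12: demand=4,sold=1 ship[2->3]=1 ship[1->2]=1 ship[0->1]=1 prod=2 -> [19 1 15 1]
First stockout at step 4

4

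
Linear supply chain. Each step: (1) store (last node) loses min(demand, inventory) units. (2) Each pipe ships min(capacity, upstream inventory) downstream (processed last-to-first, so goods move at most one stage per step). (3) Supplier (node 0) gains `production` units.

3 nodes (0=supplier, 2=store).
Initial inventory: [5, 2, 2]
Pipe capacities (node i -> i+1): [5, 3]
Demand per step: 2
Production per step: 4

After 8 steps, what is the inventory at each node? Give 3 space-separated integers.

Step 1: demand=2,sold=2 ship[1->2]=2 ship[0->1]=5 prod=4 -> inv=[4 5 2]
Step 2: demand=2,sold=2 ship[1->2]=3 ship[0->1]=4 prod=4 -> inv=[4 6 3]
Step 3: demand=2,sold=2 ship[1->2]=3 ship[0->1]=4 prod=4 -> inv=[4 7 4]
Step 4: demand=2,sold=2 ship[1->2]=3 ship[0->1]=4 prod=4 -> inv=[4 8 5]
Step 5: demand=2,sold=2 ship[1->2]=3 ship[0->1]=4 prod=4 -> inv=[4 9 6]
Step 6: demand=2,sold=2 ship[1->2]=3 ship[0->1]=4 prod=4 -> inv=[4 10 7]
Step 7: demand=2,sold=2 ship[1->2]=3 ship[0->1]=4 prod=4 -> inv=[4 11 8]
Step 8: demand=2,sold=2 ship[1->2]=3 ship[0->1]=4 prod=4 -> inv=[4 12 9]

4 12 9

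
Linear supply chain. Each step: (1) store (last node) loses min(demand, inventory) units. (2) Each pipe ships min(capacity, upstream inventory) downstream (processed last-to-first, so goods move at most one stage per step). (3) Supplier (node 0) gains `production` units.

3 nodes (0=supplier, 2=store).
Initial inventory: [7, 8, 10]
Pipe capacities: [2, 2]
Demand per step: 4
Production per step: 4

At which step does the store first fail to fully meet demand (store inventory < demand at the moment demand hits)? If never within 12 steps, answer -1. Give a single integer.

Step 1: demand=4,sold=4 ship[1->2]=2 ship[0->1]=2 prod=4 -> [9 8 8]
Step 2: demand=4,sold=4 ship[1->2]=2 ship[0->1]=2 prod=4 -> [11 8 6]
Step 3: demand=4,sold=4 ship[1->2]=2 ship[0->1]=2 prod=4 -> [13 8 4]
Step 4: demand=4,sold=4 ship[1->2]=2 ship[0->1]=2 prod=4 -> [15 8 2]
Step 5: demand=4,sold=2 ship[1->2]=2 ship[0->1]=2 prod=4 -> [17 8 2]
Step 6: demand=4,sold=2 ship[1->2]=2 ship[0->1]=2 prod=4 -> [19 8 2]
Step 7: demand=4,sold=2 ship[1->2]=2 ship[0->1]=2 prod=4 -> [21 8 2]
Step 8: demand=4,sold=2 ship[1->2]=2 ship[0->1]=2 prod=4 -> [23 8 2]
Step 9: demand=4,sold=2 ship[1->2]=2 ship[0->1]=2 prod=4 -> [25 8 2]
Step 10: demand=4,sold=2 ship[1->2]=2 ship[0->1]=2 prod=4 -> [27 8 2]
Step 11: demand=4,sold=2 ship[1->2]=2 ship[0->1]=2 prod=4 -> [29 8 2]
Step 12: demand=4,sold=2 ship[1->2]=2 ship[0->1]=2 prod=4 -> [31 8 2]
First stockout at step 5

5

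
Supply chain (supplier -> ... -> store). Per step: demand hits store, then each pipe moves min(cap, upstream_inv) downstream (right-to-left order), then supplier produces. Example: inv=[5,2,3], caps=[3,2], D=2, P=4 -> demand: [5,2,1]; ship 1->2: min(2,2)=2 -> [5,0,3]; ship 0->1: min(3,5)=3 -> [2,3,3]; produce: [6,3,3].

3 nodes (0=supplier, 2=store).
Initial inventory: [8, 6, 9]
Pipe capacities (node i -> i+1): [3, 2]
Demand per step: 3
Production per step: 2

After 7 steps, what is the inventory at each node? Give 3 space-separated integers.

Step 1: demand=3,sold=3 ship[1->2]=2 ship[0->1]=3 prod=2 -> inv=[7 7 8]
Step 2: demand=3,sold=3 ship[1->2]=2 ship[0->1]=3 prod=2 -> inv=[6 8 7]
Step 3: demand=3,sold=3 ship[1->2]=2 ship[0->1]=3 prod=2 -> inv=[5 9 6]
Step 4: demand=3,sold=3 ship[1->2]=2 ship[0->1]=3 prod=2 -> inv=[4 10 5]
Step 5: demand=3,sold=3 ship[1->2]=2 ship[0->1]=3 prod=2 -> inv=[3 11 4]
Step 6: demand=3,sold=3 ship[1->2]=2 ship[0->1]=3 prod=2 -> inv=[2 12 3]
Step 7: demand=3,sold=3 ship[1->2]=2 ship[0->1]=2 prod=2 -> inv=[2 12 2]

2 12 2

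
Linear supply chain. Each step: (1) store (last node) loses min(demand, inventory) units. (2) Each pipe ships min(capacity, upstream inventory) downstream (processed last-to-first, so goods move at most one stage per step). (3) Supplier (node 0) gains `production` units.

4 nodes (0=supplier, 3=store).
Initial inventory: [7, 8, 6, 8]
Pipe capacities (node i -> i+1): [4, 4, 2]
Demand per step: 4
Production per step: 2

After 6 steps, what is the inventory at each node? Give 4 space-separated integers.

Step 1: demand=4,sold=4 ship[2->3]=2 ship[1->2]=4 ship[0->1]=4 prod=2 -> inv=[5 8 8 6]
Step 2: demand=4,sold=4 ship[2->3]=2 ship[1->2]=4 ship[0->1]=4 prod=2 -> inv=[3 8 10 4]
Step 3: demand=4,sold=4 ship[2->3]=2 ship[1->2]=4 ship[0->1]=3 prod=2 -> inv=[2 7 12 2]
Step 4: demand=4,sold=2 ship[2->3]=2 ship[1->2]=4 ship[0->1]=2 prod=2 -> inv=[2 5 14 2]
Step 5: demand=4,sold=2 ship[2->3]=2 ship[1->2]=4 ship[0->1]=2 prod=2 -> inv=[2 3 16 2]
Step 6: demand=4,sold=2 ship[2->3]=2 ship[1->2]=3 ship[0->1]=2 prod=2 -> inv=[2 2 17 2]

2 2 17 2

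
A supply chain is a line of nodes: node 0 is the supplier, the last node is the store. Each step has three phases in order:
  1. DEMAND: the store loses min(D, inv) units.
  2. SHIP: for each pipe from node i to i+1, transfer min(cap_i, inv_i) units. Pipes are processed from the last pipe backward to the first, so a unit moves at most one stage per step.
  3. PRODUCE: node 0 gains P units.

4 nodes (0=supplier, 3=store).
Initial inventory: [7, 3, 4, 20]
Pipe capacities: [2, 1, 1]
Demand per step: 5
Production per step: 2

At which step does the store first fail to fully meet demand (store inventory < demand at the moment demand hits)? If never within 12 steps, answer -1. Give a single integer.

Step 1: demand=5,sold=5 ship[2->3]=1 ship[1->2]=1 ship[0->1]=2 prod=2 -> [7 4 4 16]
Step 2: demand=5,sold=5 ship[2->3]=1 ship[1->2]=1 ship[0->1]=2 prod=2 -> [7 5 4 12]
Step 3: demand=5,sold=5 ship[2->3]=1 ship[1->2]=1 ship[0->1]=2 prod=2 -> [7 6 4 8]
Step 4: demand=5,sold=5 ship[2->3]=1 ship[1->2]=1 ship[0->1]=2 prod=2 -> [7 7 4 4]
Step 5: demand=5,sold=4 ship[2->3]=1 ship[1->2]=1 ship[0->1]=2 prod=2 -> [7 8 4 1]
Step 6: demand=5,sold=1 ship[2->3]=1 ship[1->2]=1 ship[0->1]=2 prod=2 -> [7 9 4 1]
Step 7: demand=5,sold=1 ship[2->3]=1 ship[1->2]=1 ship[0->1]=2 prod=2 -> [7 10 4 1]
Step 8: demand=5,sold=1 ship[2->3]=1 ship[1->2]=1 ship[0->1]=2 prod=2 -> [7 11 4 1]
Step 9: demand=5,sold=1 ship[2->3]=1 ship[1->2]=1 ship[0->1]=2 prod=2 -> [7 12 4 1]
Step 10: demand=5,sold=1 ship[2->3]=1 ship[1->2]=1 ship[0->1]=2 prod=2 -> [7 13 4 1]
Step 11: demand=5,sold=1 ship[2->3]=1 ship[1->2]=1 ship[0->1]=2 prod=2 -> [7 14 4 1]
Step 12: demand=5,sold=1 ship[2->3]=1 ship[1->2]=1 ship[0->1]=2 prod=2 -> [7 15 4 1]
First stockout at step 5

5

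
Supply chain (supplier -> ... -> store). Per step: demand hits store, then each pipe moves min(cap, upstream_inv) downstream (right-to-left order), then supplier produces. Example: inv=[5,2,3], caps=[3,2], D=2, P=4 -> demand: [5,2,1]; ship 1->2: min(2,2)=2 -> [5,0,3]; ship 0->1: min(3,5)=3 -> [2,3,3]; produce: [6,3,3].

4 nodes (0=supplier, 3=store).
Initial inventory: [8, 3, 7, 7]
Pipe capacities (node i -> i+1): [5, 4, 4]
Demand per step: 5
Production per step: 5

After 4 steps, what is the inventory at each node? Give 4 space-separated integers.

Step 1: demand=5,sold=5 ship[2->3]=4 ship[1->2]=3 ship[0->1]=5 prod=5 -> inv=[8 5 6 6]
Step 2: demand=5,sold=5 ship[2->3]=4 ship[1->2]=4 ship[0->1]=5 prod=5 -> inv=[8 6 6 5]
Step 3: demand=5,sold=5 ship[2->3]=4 ship[1->2]=4 ship[0->1]=5 prod=5 -> inv=[8 7 6 4]
Step 4: demand=5,sold=4 ship[2->3]=4 ship[1->2]=4 ship[0->1]=5 prod=5 -> inv=[8 8 6 4]

8 8 6 4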